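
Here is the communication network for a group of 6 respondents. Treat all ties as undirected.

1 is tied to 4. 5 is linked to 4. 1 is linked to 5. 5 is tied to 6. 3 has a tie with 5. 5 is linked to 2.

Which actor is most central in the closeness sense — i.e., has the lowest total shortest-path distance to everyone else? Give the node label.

5

Farness (sum of distances to all others) for each node — 1:8, 2:9, 3:9, 4:8, 5:5, 6:9.
The smallest farness is 5, for 5, so 5 has the highest closeness.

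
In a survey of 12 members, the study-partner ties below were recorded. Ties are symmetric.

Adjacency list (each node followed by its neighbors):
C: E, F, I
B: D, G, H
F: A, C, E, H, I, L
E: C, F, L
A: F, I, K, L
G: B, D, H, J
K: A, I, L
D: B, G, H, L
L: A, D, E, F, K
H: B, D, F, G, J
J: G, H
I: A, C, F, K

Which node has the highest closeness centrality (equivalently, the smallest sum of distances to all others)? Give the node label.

F

Farness (sum of distances to all others) for each node — A:21, B:24, C:23, D:20, E:22, F:16, G:23, H:18, I:22, J:27, K:24, L:18.
The smallest farness is 16, for F, so F has the highest closeness.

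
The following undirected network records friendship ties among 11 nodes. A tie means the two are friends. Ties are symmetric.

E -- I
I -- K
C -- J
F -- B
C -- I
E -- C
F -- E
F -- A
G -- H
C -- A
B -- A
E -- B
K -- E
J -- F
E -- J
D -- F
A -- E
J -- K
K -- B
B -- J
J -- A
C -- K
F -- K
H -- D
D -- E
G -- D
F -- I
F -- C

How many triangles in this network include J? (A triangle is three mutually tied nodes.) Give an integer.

J's neighbors: A, B, C, E, F, and K.
Neighbor pairs that are themselves tied: J–A–B; J–A–C; J–A–E; J–A–F; J–B–E; J–B–F; J–B–K; J–C–E; J–C–F; J–C–K; J–E–F; J–E–K; J–F–K. Each forms one triangle with J, for 13 in total.

13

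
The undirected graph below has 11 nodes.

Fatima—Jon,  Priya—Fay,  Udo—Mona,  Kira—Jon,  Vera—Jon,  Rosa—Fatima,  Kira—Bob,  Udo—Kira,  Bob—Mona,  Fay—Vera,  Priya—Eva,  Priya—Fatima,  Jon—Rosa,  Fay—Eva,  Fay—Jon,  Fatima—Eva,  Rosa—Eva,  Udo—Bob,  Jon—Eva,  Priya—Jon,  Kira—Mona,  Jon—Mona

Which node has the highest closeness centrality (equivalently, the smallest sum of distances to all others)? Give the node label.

Farness (sum of distances to all others) for each node — Bob:23, Eva:17, Fatima:18, Fay:18, Jon:12, Kira:16, Mona:16, Priya:18, Rosa:19, Udo:23, Vera:20.
The smallest farness is 12, for Jon, so Jon has the highest closeness.

Jon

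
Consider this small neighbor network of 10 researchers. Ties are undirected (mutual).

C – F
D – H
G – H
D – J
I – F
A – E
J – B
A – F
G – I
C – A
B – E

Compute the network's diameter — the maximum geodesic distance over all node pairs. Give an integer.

Eccentricity of each node (its greatest distance to any other): A:4, B:4, C:5, D:5, E:4, F:4, G:4, H:4, I:4, J:4.
The maximum eccentricity is 5, realized for instance by the pair D–C via D – H – G – I – F – C. So the diameter is 5.

5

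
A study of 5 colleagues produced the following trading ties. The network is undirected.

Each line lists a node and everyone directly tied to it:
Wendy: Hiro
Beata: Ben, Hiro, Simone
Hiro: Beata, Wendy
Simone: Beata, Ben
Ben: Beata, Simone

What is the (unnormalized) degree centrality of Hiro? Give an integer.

2

Hiro is directly tied to Beata and Wendy. That is 2 neighbors, so the degree of Hiro is 2.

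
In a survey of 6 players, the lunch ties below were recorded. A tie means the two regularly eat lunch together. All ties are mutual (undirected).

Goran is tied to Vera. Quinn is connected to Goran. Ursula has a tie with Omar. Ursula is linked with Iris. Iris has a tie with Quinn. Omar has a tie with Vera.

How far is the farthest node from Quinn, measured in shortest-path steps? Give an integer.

Distances from Quinn: Goran:1, Iris:1, Omar:3, Ursula:2, Vera:2.
The largest is 3 (to Omar), so the eccentricity of Quinn is 3.

3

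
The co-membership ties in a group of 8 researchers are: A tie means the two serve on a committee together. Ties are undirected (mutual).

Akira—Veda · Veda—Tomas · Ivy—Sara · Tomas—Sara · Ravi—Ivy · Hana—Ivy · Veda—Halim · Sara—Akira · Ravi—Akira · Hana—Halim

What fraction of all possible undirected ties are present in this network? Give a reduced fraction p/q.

5/14

There are 10 edges and 8 nodes, so the maximum possible is C(8,2) = 28.
Density = 10/28 = 5/14.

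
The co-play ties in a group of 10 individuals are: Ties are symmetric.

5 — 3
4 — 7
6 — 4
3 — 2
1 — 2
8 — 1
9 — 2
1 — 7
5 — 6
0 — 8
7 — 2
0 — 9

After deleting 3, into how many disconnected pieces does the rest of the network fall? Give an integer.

3's neighbors (2 and 5) remain reachable from one another through other ties, so the rest of the network stays in one piece.

1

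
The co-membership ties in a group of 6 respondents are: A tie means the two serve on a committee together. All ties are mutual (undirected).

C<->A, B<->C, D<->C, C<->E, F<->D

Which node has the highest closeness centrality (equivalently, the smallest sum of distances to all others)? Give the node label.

Farness (sum of distances to all others) for each node — A:10, B:10, C:6, D:8, E:10, F:12.
The smallest farness is 6, for C, so C has the highest closeness.

C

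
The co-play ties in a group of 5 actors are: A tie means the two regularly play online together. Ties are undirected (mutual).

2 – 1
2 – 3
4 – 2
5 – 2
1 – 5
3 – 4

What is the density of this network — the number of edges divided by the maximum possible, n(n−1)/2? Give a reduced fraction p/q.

3/5

There are 6 edges and 5 nodes, so the maximum possible is C(5,2) = 10.
Density = 6/10 = 3/5.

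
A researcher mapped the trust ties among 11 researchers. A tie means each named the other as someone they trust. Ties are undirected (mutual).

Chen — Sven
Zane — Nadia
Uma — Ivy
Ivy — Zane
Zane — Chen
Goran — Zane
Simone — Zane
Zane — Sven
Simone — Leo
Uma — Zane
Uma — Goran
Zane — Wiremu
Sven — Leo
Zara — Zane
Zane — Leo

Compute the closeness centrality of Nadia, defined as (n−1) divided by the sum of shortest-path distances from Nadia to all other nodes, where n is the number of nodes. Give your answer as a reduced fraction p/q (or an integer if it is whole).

Distances from Nadia: Chen:2, Goran:2, Ivy:2, Leo:2, Simone:2, Sven:2, Uma:2, Wiremu:2, Zane:1, Zara:2. Sum = 19.
n = 11, so closeness = 10/19.

10/19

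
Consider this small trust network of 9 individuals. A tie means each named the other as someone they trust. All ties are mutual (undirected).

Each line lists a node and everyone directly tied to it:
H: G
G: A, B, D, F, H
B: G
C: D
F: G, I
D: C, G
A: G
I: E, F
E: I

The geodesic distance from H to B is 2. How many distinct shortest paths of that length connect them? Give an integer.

1

The shortest distance is 2, and the only length-2 path is H–G–B. So there is exactly 1 shortest path.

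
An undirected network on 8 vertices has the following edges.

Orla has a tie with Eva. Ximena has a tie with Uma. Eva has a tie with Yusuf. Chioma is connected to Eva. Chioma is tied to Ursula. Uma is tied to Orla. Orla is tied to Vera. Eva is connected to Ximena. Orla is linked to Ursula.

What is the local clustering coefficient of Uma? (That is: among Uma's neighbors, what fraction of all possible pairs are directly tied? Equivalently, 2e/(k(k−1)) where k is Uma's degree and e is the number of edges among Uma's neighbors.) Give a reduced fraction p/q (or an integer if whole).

0

Uma's neighbors: Orla and Ximena (k = 2).
Possible neighbor pairs: C(2,2) = 1. Edges among them: none → e = 0.
Clustering(Uma) = 0/1.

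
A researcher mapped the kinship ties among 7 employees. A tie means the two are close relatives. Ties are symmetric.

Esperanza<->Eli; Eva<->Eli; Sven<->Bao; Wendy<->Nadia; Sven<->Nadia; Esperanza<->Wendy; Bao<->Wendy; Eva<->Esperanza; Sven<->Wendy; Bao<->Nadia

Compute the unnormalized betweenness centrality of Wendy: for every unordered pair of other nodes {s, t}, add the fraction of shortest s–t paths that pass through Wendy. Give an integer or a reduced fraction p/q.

Pairs whose geodesics pass through Wendy — Esperanza–Nadia: 1; Esperanza–Bao: 1; Esperanza–Sven: 1; Eli–Nadia: 1; Eli–Bao: 1; Eli–Sven: 1; Eva–Nadia: 1; Eva–Bao: 1; Eva–Sven: 1.
All other pairs contribute 0.
Summing the contributions gives betweenness(Wendy) = 9.

9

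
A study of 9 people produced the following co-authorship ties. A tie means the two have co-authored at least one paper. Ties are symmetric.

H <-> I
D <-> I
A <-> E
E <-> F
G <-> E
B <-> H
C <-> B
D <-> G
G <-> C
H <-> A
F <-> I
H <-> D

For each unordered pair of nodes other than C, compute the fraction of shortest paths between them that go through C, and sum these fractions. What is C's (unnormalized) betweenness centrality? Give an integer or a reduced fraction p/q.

Pairs whose geodesics pass through C — E–B: 1/2; B–G: 1.
All other pairs contribute 0.
Summing the contributions gives betweenness(C) = 3/2.

3/2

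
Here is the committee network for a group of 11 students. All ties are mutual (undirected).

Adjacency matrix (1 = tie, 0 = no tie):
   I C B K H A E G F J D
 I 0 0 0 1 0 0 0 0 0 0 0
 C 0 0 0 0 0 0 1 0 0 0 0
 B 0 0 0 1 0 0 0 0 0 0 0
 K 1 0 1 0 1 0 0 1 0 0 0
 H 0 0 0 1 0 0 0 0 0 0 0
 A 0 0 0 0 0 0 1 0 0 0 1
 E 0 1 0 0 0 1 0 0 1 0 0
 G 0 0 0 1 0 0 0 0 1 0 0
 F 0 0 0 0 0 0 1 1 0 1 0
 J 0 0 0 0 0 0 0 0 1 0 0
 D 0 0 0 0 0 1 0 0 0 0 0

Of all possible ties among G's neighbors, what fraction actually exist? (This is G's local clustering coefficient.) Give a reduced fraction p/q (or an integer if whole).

G's neighbors: F and K (k = 2).
Possible neighbor pairs: C(2,2) = 1. Edges among them: none → e = 0.
Clustering(G) = 0/1.

0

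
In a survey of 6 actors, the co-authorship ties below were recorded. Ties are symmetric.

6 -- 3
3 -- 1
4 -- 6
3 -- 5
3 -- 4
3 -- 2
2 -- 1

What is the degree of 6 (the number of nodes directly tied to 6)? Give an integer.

6 is directly tied to 3 and 4. That is 2 neighbors, so the degree of 6 is 2.

2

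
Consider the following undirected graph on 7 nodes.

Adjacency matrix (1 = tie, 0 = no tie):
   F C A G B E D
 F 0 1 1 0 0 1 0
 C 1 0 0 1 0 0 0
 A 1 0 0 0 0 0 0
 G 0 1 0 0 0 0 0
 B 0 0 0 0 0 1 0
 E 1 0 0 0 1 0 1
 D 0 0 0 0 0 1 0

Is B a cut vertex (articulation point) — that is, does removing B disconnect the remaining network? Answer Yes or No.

No

Even without B, every remaining node can still reach every other (the residual graph is connected), so B is not a cut vertex.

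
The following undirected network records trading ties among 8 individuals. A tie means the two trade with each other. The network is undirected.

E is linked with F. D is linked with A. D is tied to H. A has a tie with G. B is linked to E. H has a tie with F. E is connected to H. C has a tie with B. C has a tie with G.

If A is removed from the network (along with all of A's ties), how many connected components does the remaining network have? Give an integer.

1

A's neighbors (D and G) remain reachable from one another through other ties, so the rest of the network stays in one piece.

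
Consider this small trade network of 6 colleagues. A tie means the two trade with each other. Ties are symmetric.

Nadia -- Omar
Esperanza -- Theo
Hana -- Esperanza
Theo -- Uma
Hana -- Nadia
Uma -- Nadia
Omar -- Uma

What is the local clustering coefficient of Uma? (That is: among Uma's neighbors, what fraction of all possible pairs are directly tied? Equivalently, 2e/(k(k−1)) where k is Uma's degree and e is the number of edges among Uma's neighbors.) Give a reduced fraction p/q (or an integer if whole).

1/3

Uma's neighbors: Nadia, Omar, and Theo (k = 3).
Possible neighbor pairs: C(3,2) = 3. Edges among them: Nadia–Omar → e = 1.
Clustering(Uma) = 1/3.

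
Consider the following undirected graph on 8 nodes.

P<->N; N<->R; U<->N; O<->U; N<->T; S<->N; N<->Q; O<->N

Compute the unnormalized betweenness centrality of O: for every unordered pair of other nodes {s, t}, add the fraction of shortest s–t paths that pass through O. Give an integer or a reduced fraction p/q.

No shortest path between any pair of other nodes passes through O.
Summing the contributions gives betweenness(O) = 0.

0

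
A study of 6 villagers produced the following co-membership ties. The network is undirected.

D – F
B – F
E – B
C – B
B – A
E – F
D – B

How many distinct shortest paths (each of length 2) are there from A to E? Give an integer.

1

The shortest distance is 2, and the only length-2 path is A–B–E. So there is exactly 1 shortest path.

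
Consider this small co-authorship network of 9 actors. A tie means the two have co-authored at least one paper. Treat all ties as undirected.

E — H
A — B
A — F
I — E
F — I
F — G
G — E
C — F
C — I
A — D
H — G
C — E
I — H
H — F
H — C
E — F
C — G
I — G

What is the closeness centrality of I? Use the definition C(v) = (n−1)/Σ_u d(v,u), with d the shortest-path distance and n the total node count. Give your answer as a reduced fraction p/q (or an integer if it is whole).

8/13

Distances from I: A:2, B:3, C:1, D:3, E:1, F:1, G:1, H:1. Sum = 13.
n = 9, so closeness = 8/13.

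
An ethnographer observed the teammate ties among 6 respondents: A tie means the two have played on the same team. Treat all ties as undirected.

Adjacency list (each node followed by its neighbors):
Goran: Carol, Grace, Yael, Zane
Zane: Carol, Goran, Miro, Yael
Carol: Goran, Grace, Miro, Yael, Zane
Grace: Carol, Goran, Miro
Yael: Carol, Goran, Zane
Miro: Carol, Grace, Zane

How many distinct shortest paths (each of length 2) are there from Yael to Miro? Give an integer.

The shortest distance is 2. The length-2 paths are: Yael–Zane–Miro; Yael–Carol–Miro.
That gives 2 distinct shortest paths.

2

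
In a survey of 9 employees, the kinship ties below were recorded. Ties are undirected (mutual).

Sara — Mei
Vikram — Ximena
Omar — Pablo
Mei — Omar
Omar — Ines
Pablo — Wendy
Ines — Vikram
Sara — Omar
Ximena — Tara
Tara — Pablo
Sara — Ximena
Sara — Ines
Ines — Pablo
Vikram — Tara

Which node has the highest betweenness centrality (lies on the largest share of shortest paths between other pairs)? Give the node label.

Pablo

Unnormalized betweenness of each node: Ines:25/6, Mei:0, Omar:13/3, Pablo:9, Sara:25/6, Tara:3, Vikram:1, Wendy:0, Ximena:7/3.
Pablo has the largest value, 9, making it the main broker — the node through which the most shortest paths run.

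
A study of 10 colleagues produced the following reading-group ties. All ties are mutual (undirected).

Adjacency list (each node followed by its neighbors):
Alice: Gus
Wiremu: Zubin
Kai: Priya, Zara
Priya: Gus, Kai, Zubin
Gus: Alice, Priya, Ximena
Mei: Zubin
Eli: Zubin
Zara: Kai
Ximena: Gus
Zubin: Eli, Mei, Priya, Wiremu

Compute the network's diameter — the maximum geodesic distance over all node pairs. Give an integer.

4

Eccentricity of each node (its greatest distance to any other): Alice:4, Eli:4, Gus:3, Kai:3, Mei:4, Priya:2, Wiremu:4, Ximena:4, Zara:4, Zubin:3.
The maximum eccentricity is 4, realized for instance by the pair Mei–Zara via Mei – Zubin – Priya – Kai – Zara. So the diameter is 4.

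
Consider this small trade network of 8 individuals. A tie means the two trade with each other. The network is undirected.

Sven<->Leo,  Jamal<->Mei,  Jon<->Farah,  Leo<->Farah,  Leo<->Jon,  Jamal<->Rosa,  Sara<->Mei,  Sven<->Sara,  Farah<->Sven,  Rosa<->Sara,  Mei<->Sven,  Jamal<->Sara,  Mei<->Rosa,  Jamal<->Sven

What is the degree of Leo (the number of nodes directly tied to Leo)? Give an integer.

Leo is directly tied to Farah, Jon, and Sven. That is 3 neighbors, so the degree of Leo is 3.

3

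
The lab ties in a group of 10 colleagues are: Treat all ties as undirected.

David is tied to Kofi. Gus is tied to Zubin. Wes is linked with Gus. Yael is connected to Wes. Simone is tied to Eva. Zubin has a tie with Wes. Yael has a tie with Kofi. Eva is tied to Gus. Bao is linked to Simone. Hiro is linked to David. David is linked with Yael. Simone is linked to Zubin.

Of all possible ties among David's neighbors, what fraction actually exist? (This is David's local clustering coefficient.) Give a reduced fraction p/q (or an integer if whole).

David's neighbors: Hiro, Kofi, and Yael (k = 3).
Possible neighbor pairs: C(3,2) = 3. Edges among them: Kofi–Yael → e = 1.
Clustering(David) = 1/3.

1/3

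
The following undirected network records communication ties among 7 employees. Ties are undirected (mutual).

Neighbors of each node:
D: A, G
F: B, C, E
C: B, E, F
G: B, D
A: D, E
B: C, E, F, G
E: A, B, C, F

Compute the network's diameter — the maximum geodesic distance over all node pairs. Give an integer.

3

Eccentricity of each node (its greatest distance to any other): A:2, B:2, C:3, D:3, E:2, F:3, G:2.
The maximum eccentricity is 3, realized for instance by the pair D–C via D – A – E – C. So the diameter is 3.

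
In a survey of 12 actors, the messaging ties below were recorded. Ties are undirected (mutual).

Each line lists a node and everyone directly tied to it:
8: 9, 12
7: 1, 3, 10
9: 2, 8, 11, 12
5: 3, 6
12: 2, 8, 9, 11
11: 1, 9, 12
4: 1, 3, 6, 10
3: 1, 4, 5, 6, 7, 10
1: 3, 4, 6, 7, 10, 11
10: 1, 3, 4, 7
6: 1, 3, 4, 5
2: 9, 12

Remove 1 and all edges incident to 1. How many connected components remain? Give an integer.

Without 1, the remaining ties split the others into: {3, 4, 5, 6, 7, 10}; {2, 8, 9, 11, 12}.
That's 2 separate components.

2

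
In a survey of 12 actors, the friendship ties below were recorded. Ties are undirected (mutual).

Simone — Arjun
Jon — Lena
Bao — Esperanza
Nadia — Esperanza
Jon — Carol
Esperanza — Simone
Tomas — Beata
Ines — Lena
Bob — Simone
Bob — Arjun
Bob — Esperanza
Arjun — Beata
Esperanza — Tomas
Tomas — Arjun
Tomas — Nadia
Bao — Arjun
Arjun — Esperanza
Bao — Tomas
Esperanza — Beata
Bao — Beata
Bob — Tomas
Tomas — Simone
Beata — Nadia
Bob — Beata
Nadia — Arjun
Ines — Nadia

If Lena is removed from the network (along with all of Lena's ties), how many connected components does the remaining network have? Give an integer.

2

Without Lena, the remaining ties split the others into: {Arjun, Bao, Beata, Bob, Esperanza, Ines, Nadia, Simone, Tomas}; {Carol, Jon}.
That's 2 separate components.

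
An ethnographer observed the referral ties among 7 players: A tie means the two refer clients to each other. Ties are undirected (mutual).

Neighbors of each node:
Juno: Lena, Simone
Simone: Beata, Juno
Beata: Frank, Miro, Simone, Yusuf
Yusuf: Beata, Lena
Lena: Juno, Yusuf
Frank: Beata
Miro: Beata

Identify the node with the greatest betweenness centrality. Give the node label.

Beata

Unnormalized betweenness of each node: Beata:10, Frank:0, Juno:1, Lena:1, Miro:0, Simone:3, Yusuf:3.
Beata has the largest value, 10, making it the main broker — the node through which the most shortest paths run.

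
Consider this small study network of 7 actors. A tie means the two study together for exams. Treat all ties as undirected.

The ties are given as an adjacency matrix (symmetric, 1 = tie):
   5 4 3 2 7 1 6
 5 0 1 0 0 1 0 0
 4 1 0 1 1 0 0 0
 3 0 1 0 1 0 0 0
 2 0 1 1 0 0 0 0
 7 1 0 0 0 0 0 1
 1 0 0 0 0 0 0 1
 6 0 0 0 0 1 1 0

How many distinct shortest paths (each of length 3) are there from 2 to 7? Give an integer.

The shortest distance is 3, and the only length-3 path is 2–4–5–7. So there is exactly 1 shortest path.

1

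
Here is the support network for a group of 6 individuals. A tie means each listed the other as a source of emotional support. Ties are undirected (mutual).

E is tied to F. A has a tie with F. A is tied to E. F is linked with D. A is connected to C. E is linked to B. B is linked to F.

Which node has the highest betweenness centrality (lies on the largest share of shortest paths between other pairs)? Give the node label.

F

Unnormalized betweenness of each node: A:4, B:0, C:0, D:0, E:1, F:5.
F has the largest value, 5, making it the main broker — the node through which the most shortest paths run.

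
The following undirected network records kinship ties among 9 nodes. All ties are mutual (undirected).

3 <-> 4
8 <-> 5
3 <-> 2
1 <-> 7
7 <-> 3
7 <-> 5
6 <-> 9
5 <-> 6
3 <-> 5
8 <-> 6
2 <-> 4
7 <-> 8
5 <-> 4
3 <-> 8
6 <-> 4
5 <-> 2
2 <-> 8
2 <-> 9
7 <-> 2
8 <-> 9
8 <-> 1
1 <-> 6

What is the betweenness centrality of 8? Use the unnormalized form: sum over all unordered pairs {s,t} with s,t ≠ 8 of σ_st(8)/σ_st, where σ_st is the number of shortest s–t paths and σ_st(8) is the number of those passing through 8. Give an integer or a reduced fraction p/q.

Pairs whose geodesics pass through 8 — 7–6: 1/3; 7–9: 1/2; 5–1: 1/3; 5–9: 1/3; 1–3: 1/2; 1–9: 1/2; 1–2: 1/2; 6–3: 1/3; 6–2: 1/4; 3–9: 1/2.
All other pairs contribute 0.
Summing the contributions gives betweenness(8) = 49/12.

49/12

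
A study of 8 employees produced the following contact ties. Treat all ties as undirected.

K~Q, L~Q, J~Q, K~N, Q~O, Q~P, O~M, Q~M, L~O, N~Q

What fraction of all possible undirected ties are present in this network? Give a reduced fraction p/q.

There are 10 edges and 8 nodes, so the maximum possible is C(8,2) = 28.
Density = 10/28 = 5/14.

5/14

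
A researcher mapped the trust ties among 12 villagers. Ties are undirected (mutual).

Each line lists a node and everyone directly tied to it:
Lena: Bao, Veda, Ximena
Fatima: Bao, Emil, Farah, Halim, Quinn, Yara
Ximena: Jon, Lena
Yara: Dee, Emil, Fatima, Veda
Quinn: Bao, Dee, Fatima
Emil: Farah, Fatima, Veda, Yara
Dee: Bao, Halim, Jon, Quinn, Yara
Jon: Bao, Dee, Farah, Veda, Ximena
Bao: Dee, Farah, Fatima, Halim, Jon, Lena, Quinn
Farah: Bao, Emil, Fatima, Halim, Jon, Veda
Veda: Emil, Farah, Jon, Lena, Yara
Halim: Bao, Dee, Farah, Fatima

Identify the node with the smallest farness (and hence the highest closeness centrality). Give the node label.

Bao

Farness (sum of distances to all others) for each node — Bao:15, Dee:17, Emil:19, Farah:16, Fatima:17, Halim:19, Jon:17, Lena:19, Quinn:21, Veda:18, Ximena:25, Yara:19.
The smallest farness is 15, for Bao, so Bao has the highest closeness.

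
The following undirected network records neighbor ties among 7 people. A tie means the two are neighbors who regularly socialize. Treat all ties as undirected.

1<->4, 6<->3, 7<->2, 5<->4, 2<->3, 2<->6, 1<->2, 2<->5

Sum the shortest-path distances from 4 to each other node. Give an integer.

Distances from 4: 1:1, 2:2, 3:3, 5:1, 6:3, 7:3.
Sum = 1 + 2 + 3 + 1 + 3 + 3 = 13.

13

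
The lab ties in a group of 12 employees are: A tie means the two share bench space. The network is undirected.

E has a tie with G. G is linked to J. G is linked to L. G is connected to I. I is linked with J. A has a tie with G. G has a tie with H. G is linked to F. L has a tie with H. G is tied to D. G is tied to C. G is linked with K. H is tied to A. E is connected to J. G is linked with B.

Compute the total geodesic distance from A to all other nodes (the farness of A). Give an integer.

Distances from A: B:2, C:2, D:2, E:2, F:2, G:1, H:1, I:2, J:2, K:2, L:2.
Sum = 2 + 2 + 2 + 2 + 2 + 1 + 1 + 2 + 2 + 2 + 2 = 20.

20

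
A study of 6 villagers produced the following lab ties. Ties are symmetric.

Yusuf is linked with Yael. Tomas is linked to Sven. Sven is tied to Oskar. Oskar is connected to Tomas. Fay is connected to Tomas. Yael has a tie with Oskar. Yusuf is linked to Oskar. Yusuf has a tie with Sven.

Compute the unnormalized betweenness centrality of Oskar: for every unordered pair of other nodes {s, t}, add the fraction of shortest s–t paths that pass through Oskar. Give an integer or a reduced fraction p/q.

Pairs whose geodesics pass through Oskar — Tomas–Yusuf: 1/2; Tomas–Yael: 1; Sven–Yael: 1/2; Yusuf–Fay: 1/2; Fay–Yael: 1.
All other pairs contribute 0.
Summing the contributions gives betweenness(Oskar) = 7/2.

7/2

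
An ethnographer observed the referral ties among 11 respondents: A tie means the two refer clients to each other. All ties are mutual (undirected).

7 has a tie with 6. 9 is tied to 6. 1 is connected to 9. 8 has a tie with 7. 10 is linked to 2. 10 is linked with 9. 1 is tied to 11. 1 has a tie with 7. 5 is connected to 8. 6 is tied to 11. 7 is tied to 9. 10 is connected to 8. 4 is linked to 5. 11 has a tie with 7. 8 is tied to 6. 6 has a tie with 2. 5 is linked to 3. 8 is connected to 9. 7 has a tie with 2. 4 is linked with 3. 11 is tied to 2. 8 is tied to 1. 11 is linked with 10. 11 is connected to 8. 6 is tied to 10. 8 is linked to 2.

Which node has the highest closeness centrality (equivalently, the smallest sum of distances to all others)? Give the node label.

Farness (sum of distances to all others) for each node — 1:18, 2:17, 3:25, 4:25, 5:17, 6:16, 7:16, 8:12, 9:17, 10:17, 11:16.
The smallest farness is 12, for 8, so 8 has the highest closeness.

8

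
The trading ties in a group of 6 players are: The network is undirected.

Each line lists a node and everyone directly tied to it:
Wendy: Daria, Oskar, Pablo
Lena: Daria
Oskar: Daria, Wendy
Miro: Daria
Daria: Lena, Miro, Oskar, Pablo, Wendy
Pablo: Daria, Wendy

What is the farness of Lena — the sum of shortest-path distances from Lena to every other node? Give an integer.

9

Distances from Lena: Daria:1, Miro:2, Oskar:2, Pablo:2, Wendy:2.
Sum = 1 + 2 + 2 + 2 + 2 = 9.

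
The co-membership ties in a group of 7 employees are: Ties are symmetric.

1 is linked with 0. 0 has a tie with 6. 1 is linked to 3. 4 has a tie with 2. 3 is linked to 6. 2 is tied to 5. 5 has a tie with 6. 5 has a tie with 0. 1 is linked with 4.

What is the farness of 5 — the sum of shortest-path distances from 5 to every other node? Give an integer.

Distances from 5: 0:1, 1:2, 2:1, 3:2, 4:2, 6:1.
Sum = 1 + 2 + 1 + 2 + 2 + 1 = 9.

9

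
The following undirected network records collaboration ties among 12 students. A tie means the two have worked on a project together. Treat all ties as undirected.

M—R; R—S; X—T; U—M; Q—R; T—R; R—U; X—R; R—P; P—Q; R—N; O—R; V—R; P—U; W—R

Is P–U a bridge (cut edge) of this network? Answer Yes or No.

No

Even without that edge, P still reaches U via P – R – U, so the network stays connected. Not a bridge.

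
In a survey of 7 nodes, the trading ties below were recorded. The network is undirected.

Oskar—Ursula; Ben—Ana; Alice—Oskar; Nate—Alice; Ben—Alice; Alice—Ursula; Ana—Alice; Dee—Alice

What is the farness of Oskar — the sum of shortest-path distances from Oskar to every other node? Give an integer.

10

Distances from Oskar: Alice:1, Ana:2, Ben:2, Dee:2, Nate:2, Ursula:1.
Sum = 1 + 2 + 2 + 2 + 2 + 1 = 10.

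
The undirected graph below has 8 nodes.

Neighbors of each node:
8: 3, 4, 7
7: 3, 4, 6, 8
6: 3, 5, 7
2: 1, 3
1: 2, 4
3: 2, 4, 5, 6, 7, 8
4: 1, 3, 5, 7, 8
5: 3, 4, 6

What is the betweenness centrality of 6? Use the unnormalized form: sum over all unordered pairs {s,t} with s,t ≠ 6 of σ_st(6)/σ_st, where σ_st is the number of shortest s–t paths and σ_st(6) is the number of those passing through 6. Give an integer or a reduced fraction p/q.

1/3

Pairs whose geodesics pass through 6 — 7–5: 1/3.
All other pairs contribute 0.
Summing the contributions gives betweenness(6) = 1/3.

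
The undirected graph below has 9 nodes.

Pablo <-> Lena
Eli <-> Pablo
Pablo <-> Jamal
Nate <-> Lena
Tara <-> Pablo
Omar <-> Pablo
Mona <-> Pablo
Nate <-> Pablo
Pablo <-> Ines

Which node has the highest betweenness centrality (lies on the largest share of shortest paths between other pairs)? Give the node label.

Unnormalized betweenness of each node: Eli:0, Ines:0, Jamal:0, Lena:0, Mona:0, Nate:0, Omar:0, Pablo:27, Tara:0.
Pablo has the largest value, 27, making it the main broker — the node through which the most shortest paths run.

Pablo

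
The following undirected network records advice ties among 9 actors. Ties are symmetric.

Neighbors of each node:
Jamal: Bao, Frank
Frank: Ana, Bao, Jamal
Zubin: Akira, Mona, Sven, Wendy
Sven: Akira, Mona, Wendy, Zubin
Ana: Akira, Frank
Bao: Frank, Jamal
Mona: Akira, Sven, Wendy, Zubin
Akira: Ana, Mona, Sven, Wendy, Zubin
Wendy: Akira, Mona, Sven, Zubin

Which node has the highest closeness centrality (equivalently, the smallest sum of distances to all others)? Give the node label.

Akira

Farness (sum of distances to all others) for each node — Akira:13, Ana:14, Bao:23, Frank:17, Jamal:23, Mona:17, Sven:17, Wendy:17, Zubin:17.
The smallest farness is 13, for Akira, so Akira has the highest closeness.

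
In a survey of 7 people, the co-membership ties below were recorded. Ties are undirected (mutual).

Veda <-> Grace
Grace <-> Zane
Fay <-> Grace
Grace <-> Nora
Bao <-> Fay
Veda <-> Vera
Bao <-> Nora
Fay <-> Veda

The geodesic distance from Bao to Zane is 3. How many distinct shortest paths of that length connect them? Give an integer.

The shortest distance is 3. The length-3 paths are: Bao–Nora–Grace–Zane; Bao–Fay–Grace–Zane.
That gives 2 distinct shortest paths.

2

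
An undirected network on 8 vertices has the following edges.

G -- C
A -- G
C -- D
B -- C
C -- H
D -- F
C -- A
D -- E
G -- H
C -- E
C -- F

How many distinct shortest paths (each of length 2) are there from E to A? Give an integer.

The shortest distance is 2, and the only length-2 path is E–C–A. So there is exactly 1 shortest path.

1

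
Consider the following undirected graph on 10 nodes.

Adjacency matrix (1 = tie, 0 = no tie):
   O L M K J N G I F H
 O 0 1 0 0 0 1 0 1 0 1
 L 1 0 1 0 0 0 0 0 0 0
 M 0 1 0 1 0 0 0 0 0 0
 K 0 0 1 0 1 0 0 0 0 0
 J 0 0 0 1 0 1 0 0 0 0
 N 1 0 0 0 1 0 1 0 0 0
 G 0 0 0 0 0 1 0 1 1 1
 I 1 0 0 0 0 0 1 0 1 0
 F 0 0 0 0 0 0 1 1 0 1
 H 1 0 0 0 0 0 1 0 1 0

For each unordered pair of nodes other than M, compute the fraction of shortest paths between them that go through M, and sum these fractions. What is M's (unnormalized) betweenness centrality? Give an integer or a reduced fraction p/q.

8/3

Pairs whose geodesics pass through M — O–K: 1/2; L–K: 1; L–J: 1/2; K–I: 1/3; K–H: 1/3.
All other pairs contribute 0.
Summing the contributions gives betweenness(M) = 8/3.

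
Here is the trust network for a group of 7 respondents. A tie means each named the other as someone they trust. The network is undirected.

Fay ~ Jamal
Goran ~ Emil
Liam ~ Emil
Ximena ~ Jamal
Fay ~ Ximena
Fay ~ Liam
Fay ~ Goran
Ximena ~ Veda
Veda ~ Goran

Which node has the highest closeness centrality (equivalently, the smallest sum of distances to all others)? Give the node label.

Fay

Farness (sum of distances to all others) for each node — Emil:12, Fay:8, Goran:9, Jamal:11, Liam:11, Veda:11, Ximena:10.
The smallest farness is 8, for Fay, so Fay has the highest closeness.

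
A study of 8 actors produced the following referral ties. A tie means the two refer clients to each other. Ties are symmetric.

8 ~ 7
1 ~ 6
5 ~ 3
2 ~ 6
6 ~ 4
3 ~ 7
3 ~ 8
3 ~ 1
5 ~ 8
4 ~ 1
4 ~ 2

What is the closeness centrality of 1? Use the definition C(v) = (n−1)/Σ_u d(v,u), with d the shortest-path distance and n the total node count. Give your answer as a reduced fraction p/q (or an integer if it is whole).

Distances from 1: 2:2, 3:1, 4:1, 5:2, 6:1, 7:2, 8:2. Sum = 11.
n = 8, so closeness = 7/11.

7/11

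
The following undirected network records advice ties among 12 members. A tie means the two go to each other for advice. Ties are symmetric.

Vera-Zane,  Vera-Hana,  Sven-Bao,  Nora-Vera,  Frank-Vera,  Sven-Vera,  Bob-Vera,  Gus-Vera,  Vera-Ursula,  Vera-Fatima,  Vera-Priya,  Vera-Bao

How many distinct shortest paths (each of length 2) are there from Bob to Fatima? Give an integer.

1

The shortest distance is 2, and the only length-2 path is Bob–Vera–Fatima. So there is exactly 1 shortest path.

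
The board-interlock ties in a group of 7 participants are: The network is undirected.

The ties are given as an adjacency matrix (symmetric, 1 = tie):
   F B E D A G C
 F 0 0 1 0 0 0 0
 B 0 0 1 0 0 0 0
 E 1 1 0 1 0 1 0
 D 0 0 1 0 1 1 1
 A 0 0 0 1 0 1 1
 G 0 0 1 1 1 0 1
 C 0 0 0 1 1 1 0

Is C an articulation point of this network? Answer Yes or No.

No

Even without C, every remaining node can still reach every other (the residual graph is connected), so C is not a cut vertex.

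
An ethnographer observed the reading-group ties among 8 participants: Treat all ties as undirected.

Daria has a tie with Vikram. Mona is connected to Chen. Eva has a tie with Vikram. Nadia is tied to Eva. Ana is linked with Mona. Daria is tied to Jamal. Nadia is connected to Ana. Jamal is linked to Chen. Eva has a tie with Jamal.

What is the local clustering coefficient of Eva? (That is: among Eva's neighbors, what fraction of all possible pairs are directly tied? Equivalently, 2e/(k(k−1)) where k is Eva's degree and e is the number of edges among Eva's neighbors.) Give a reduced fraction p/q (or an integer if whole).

Eva's neighbors: Jamal, Nadia, and Vikram (k = 3).
Possible neighbor pairs: C(3,2) = 3. Edges among them: none → e = 0.
Clustering(Eva) = 0/3 = 0.

0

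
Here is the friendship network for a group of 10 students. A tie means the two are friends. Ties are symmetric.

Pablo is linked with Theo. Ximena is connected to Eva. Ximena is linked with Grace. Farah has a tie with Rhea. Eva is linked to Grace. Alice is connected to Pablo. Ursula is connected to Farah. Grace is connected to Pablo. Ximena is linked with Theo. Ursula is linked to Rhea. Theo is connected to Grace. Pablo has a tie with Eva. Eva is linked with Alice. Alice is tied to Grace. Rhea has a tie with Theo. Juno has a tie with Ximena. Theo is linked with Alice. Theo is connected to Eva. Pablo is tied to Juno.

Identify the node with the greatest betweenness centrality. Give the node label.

Unnormalized betweenness of each node: Alice:0, Eva:7/12, Farah:0, Grace:7/12, Juno:1/4, Pablo:4, Rhea:14, Theo:223/12, Ursula:0, Ximena:3.
Theo has the largest value, 223/12, making it the main broker — the node through which the most shortest paths run.

Theo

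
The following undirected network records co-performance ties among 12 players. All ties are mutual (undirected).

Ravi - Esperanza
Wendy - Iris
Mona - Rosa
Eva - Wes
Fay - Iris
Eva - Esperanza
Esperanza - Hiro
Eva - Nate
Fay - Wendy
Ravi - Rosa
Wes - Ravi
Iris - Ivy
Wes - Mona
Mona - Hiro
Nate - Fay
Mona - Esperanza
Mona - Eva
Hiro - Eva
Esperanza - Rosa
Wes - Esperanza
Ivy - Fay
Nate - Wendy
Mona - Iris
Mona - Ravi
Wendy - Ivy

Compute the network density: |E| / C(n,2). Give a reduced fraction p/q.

25/66

There are 25 edges and 12 nodes, so the maximum possible is C(12,2) = 66.
Density = 25/66.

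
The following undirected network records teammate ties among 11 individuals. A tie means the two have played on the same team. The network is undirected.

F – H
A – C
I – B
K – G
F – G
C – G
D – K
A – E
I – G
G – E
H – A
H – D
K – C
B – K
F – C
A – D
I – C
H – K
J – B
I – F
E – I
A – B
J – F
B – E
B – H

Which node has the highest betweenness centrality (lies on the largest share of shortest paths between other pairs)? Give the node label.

Unnormalized betweenness of each node: A:95/24, B:181/24, C:5/2, D:1/4, E:31/24, F:113/24, G:17/8, H:7/2, I:11/6, J:1/3, K:95/24.
B has the largest value, 181/24, making it the main broker — the node through which the most shortest paths run.

B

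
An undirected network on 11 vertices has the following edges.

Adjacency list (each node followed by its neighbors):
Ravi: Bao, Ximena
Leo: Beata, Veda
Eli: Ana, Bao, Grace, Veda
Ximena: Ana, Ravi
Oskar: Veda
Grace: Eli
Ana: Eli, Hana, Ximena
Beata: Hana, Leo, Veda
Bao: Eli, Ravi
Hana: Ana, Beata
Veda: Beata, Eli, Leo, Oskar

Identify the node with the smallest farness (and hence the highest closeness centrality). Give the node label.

Eli

Farness (sum of distances to all others) for each node — Ana:19, Bao:22, Beata:22, Eli:16, Grace:25, Hana:22, Leo:25, Oskar:27, Ravi:27, Veda:18, Ximena:25.
The smallest farness is 16, for Eli, so Eli has the highest closeness.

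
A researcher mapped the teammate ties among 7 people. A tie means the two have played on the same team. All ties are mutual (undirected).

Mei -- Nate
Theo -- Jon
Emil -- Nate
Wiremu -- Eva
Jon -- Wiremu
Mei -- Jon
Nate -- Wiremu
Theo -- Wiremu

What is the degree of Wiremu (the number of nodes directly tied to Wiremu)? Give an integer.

4

Wiremu is directly tied to Eva, Jon, Nate, and Theo. That is 4 neighbors, so the degree of Wiremu is 4.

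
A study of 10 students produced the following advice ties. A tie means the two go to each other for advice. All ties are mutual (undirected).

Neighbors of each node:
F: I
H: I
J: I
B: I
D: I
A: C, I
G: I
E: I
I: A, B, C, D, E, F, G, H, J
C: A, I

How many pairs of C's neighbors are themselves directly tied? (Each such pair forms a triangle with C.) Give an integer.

C's neighbors: A and I.
Neighbor pairs that are themselves tied: C–A–I. Each forms one triangle with C, for 1 in total.

1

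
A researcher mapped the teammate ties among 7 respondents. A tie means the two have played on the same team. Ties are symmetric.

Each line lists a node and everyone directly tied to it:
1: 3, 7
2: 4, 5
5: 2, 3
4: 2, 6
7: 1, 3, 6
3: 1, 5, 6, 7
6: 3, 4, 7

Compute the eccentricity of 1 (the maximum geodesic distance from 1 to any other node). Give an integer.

3

Distances from 1: 2:3, 3:1, 4:3, 5:2, 6:2, 7:1.
The largest is 3 (to 4 and 2), so the eccentricity of 1 is 3.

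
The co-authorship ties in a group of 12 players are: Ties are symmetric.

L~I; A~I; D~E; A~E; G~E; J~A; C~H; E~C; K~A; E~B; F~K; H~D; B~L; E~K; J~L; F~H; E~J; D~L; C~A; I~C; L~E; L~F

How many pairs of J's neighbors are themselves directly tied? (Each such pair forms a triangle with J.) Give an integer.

J's neighbors: A, E, and L.
Neighbor pairs that are themselves tied: J–A–E; J–E–L. Each forms one triangle with J, for 2 in total.

2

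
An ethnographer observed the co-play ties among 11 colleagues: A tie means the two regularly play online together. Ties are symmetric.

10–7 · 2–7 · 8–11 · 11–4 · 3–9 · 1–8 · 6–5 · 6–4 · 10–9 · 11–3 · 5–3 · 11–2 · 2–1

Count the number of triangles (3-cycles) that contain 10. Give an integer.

10's neighbors are 7 and 9, but none of them are tied to each other, so no triangle contains 10.

0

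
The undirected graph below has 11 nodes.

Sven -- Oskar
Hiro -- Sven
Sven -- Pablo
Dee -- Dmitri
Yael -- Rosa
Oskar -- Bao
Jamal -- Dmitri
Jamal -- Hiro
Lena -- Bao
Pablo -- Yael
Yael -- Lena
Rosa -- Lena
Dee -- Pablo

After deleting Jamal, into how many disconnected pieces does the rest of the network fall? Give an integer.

Jamal's neighbors (Dmitri and Hiro) remain reachable from one another through other ties, so the rest of the network stays in one piece.

1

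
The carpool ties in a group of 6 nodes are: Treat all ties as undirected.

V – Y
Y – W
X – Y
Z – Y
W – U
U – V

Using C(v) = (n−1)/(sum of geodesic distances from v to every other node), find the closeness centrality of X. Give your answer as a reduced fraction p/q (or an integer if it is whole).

1/2

Distances from X: U:3, V:2, W:2, Y:1, Z:2. Sum = 10.
n = 6, so closeness = 5/10 = 1/2.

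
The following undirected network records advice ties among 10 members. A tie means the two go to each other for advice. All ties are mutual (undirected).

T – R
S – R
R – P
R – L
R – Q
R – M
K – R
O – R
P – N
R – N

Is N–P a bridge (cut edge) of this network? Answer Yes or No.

Even without that edge, N still reaches P via N – R – P, so the network stays connected. Not a bridge.

No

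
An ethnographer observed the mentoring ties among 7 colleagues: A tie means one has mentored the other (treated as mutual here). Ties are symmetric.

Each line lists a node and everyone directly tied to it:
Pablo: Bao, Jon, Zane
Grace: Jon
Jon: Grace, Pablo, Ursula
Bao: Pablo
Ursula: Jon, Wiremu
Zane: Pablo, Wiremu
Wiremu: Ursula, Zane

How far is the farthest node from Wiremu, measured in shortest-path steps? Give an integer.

3

Distances from Wiremu: Bao:3, Grace:3, Jon:2, Pablo:2, Ursula:1, Zane:1.
The largest is 3 (to Grace and Bao), so the eccentricity of Wiremu is 3.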